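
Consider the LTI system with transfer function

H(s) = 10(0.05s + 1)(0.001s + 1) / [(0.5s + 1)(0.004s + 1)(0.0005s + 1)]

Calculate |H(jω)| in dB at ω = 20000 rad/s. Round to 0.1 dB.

At ω = 20000 rad/s:
zero (1 + j20000·0.05) = 1 + j1000 → |·| ≈ 1000, ∠ ≈ 89.94°
zero (1 + j20000·0.001) = 1 + j20 → |·| ≈ 20.025, ∠ ≈ 87.14°
pole (1 + j20000·0.5) = 1 + j10000 → |·| ≈ 10000, ∠ ≈ 89.99°
pole (1 + j20000·0.004) = 1 + j80 → |·| ≈ 80.006, ∠ ≈ 89.28°
pole (1 + j20000·0.0005) = 1 + j10 → |·| ≈ 10.05, ∠ ≈ 84.29°
|H| = 10 · 1000 · 20.025 / (10000 · 80.006 · 10.05) ≈ 0.024905
Gain = 20 log₁₀(0.024905) ≈ -32.07 dB

-32.1 dB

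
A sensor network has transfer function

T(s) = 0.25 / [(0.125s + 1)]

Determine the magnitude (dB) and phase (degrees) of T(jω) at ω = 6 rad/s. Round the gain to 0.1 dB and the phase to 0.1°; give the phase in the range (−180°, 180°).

-14.0 dB, -36.9°

At ω = 6 rad/s:
pole (1 + j6·0.125) = 1 + j0.75 → |·| ≈ 1.25, ∠ ≈ 36.87°
|T| = 0.25 · 1 / (1.25) ≈ 0.2
Gain = 20 log₁₀(0.2) ≈ -13.98 dB
∠T = (0°) − (36.87°) = -36.87°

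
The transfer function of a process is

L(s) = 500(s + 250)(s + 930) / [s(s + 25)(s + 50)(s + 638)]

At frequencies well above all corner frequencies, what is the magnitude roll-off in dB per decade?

Each pole contributes −20 dB/decade at high frequency; each zero contributes +20 dB/decade.
Net: 2 zero(s) − 4 pole(s) → -40 dB/decade.

-40 dB/decade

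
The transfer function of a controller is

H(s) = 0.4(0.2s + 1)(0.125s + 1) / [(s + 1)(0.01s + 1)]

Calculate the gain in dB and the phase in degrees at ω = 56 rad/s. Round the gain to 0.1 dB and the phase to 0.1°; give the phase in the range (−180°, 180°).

-6.1 dB, 48.5°

At ω = 56 rad/s:
zero (1 + j56·0.2) = 1 + j11.2 → |·| ≈ 11.245, ∠ ≈ 84.90°
zero (1 + j56·0.125) = 1 + j7 → |·| ≈ 7.0711, ∠ ≈ 81.87°
pole (1 + j56·1) = 1 + j56 → |·| ≈ 56.009, ∠ ≈ 88.98°
pole (1 + j56·0.01) = 1 + j0.56 → |·| ≈ 1.1461, ∠ ≈ 29.25°
|H| = 0.4 · 11.245 · 7.0711 / (56.009 · 1.1461) ≈ 0.49548
Gain = 20 log₁₀(0.49548) ≈ -6.10 dB
∠H = (84.90° + 81.87°) − (88.98° + 29.25°) = 48.54°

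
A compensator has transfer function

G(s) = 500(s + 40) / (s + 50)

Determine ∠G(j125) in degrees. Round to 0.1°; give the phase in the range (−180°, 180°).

4.1°

At s = jω = j125:
zero (s+40): 40 + j125 → |·| = √(40²+125²) = √17225 ≈ 131.24, ∠ = arctan(125/40) ≈ 72.26°
pole (s+50): 50 + j125 → |·| = √(50²+125²) = √18125 ≈ 134.63, ∠ = arctan(125/50) ≈ 68.20°
∠G = 72.26° − 68.20° = 4.06°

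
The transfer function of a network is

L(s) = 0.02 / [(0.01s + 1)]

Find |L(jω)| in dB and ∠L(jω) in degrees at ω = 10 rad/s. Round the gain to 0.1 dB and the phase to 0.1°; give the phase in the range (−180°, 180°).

-34.0 dB, -5.7°

At ω = 10 rad/s:
pole (1 + j10·0.01) = 1 + j0.1 → |·| ≈ 1.005, ∠ ≈ 5.71°
|L| = 0.02 · 1 / (1.005) ≈ 0.0199
Gain = 20 log₁₀(0.0199) ≈ -34.02 dB
∠L = (0°) − (5.71°) = -5.71°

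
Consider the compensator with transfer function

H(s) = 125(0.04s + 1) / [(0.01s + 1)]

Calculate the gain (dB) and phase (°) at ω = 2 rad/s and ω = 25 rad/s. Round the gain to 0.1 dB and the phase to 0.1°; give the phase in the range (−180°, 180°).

ω = 2: 42.0 dB, 3.4°; ω = 25: 44.7 dB, 31.0°

At ω = 2 rad/s:
zero (1 + j2·0.04) = 1 + j0.08 → |·| ≈ 1.0032, ∠ ≈ 4.57°
pole (1 + j2·0.01) = 1 + j0.02 → |·| ≈ 1.0002, ∠ ≈ 1.15°
|H| = 125 · 1.0032 / (1.0002) ≈ 125.37
Gain = 20 log₁₀(125.37) ≈ 41.96 dB
∠H = (4.57°) − (1.15°) = 3.42°

At ω = 25 rad/s:
zero (1 + j25·0.04) = 1 + j1 → |·| ≈ 1.4142, ∠ ≈ 45.00°
pole (1 + j25·0.01) = 1 + j0.25 → |·| ≈ 1.0308, ∠ ≈ 14.04°
|H| = 125 · 1.4142 / (1.0308) ≈ 171.49
Gain = 20 log₁₀(171.49) ≈ 44.68 dB
∠H = (45.00°) − (14.04°) = 30.96°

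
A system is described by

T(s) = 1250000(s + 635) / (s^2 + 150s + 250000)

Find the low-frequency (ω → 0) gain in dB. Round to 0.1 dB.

T(0) = 1250000·635 / 250000 = 3175
20 log₁₀(3175) ≈ 70.03 dB

70.0 dB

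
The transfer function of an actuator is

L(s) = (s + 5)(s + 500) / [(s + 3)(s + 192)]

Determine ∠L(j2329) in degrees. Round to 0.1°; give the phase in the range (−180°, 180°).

-7.5°

At s = jω = j2329:
zero (s+5): 5 + j2329 → |·| = √(5²+2329²) = √5424266 ≈ 2329, ∠ = arctan(2329/5) ≈ 89.88°
zero (s+500): 500 + j2329 → |·| = √(500²+2329²) = √5674241 ≈ 2382.1, ∠ = arctan(2329/500) ≈ 77.88°
pole (s+3): 3 + j2329 → |·| = √(3²+2329²) = √5424250 ≈ 2329, ∠ = arctan(2329/3) ≈ 89.93°
pole (s+192): 192 + j2329 → |·| = √(192²+2329²) = √5461105 ≈ 2336.9, ∠ = arctan(2329/192) ≈ 85.29°
∠L = 167.76° − 175.22° = -7.46°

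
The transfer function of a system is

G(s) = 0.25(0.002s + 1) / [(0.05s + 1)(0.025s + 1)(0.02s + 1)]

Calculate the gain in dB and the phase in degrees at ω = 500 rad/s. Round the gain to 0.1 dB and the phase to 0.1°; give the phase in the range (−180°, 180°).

-79.0 dB, 147.6°

At ω = 500 rad/s:
zero (1 + j500·0.002) = 1 + j1 → |·| ≈ 1.4142, ∠ ≈ 45.00°
pole (1 + j500·0.05) = 1 + j25 → |·| ≈ 25.02, ∠ ≈ 87.71°
pole (1 + j500·0.025) = 1 + j12.5 → |·| ≈ 12.54, ∠ ≈ 85.43°
pole (1 + j500·0.02) = 1 + j10 → |·| ≈ 10.05, ∠ ≈ 84.29°
|G| = 0.25 · 1.4142 / (25.02 · 12.54 · 10.05) ≈ 0.00011212
Gain = 20 log₁₀(0.00011212) ≈ -79.01 dB
∠G = (45.00°) − (87.71° + 85.43° + 84.29°) = -212.43° ≡ 147.57° (principal value)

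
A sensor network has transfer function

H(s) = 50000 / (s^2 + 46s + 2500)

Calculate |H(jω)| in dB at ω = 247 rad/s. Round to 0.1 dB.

At s = jω = j247:
quadratic: (j247)² + 46·j247 + 2500 = -58509 + j11362 → |·| ≈ 59602, ∠ ≈ 169.01°
|H| = 50000 / 59602 ≈ 0.8389
Gain = 20 log₁₀(0.8389) ≈ -1.53 dB

-1.5 dB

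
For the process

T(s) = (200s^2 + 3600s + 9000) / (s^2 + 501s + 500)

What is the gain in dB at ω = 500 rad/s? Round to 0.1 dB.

Substitute s = j500:
Numerator: 200(j500)^2 + 3600(j500) + 9000 = -49991000 + j1800000
Denominator: (j500)^2 + 501(j500) + 500 = -249500 + j250500
|N| = √(49991000² + 1800000²) ≈ 5.0023e+07, ∠N ≈ 177.94°
|D| = √(249500² + 250500²) ≈ 3.5355e+05, ∠D ≈ 134.89°
|T| = 5.0023e+07 / 3.5355e+05 ≈ 141.49
Gain = 20 log₁₀(141.49) ≈ 43.01 dB

43.0 dB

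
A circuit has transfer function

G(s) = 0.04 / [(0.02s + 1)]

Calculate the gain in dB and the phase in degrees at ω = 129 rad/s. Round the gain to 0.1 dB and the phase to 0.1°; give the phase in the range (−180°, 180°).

At ω = 129 rad/s:
pole (1 + j129·0.02) = 1 + j2.58 → |·| ≈ 2.767, ∠ ≈ 68.81°
|G| = 0.04 · 1 / (2.767) ≈ 0.014456
Gain = 20 log₁₀(0.014456) ≈ -36.80 dB
∠G = (0°) − (68.81°) = -68.81°

-36.8 dB, -68.8°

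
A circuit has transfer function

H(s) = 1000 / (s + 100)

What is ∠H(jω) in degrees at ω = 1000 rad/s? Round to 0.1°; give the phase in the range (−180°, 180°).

-84.3°

Substitute s = j1000:
Numerator: 1000 = 1000 + j0
Denominator: (j1000) + 100 = 100 + j1000
|N| = √(1000² + 0²) ≈ 1000, ∠N ≈ 0.00°
|D| = √(100² + 1000²) ≈ 1005, ∠D ≈ 84.29°
∠H = 0.00° − 84.29° = -84.29°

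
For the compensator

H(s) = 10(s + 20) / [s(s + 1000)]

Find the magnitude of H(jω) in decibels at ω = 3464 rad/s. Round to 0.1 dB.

-51.1 dB

At s = jω = j3464:
zero (s+20): 20 + j3464 → |·| = √(20²+3464²) = √11999696 ≈ 3464.1, ∠ = arctan(3464/20) ≈ 89.67°
pole (s+1000): 1000 + j3464 → |·| = √(1000²+3464²) = √12999296 ≈ 3605.5, ∠ = arctan(3464/1000) ≈ 73.90°
pole at origin: |s| = 3464, ∠ = 90.00° (in denominator)
|H| = 10 · 3464.1 / 1.2489e+07 ≈ 0.0027737
Gain = 20 log₁₀(0.0027737) ≈ -51.14 dB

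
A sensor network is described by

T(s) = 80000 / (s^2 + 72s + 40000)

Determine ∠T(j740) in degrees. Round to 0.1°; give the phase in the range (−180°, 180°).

At s = jω = j740:
quadratic: (j740)² + 72·j740 + 40000 = -507600 + j53280 → |·| ≈ 5.1039e+05, ∠ ≈ 174.01°
∠T = 0.00° − 174.01° = -174.01°

-174.0°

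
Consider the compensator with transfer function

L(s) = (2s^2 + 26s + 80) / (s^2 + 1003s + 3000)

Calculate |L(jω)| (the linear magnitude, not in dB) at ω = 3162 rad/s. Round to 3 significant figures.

1.91

Substitute s = j3162:
Numerator: 2(j3162)^2 + 26(j3162) + 80 = -19996408 + j82212
Denominator: (j3162)^2 + 1003(j3162) + 3000 = -9995244 + j3171486
|N| = √(19996408² + 82212²) ≈ 1.9997e+07, ∠N ≈ 179.76°
|D| = √(9995244² + 3171486²) ≈ 1.0486e+07, ∠D ≈ 162.40°
|L| = 1.9997e+07 / 1.0486e+07 ≈ 1.907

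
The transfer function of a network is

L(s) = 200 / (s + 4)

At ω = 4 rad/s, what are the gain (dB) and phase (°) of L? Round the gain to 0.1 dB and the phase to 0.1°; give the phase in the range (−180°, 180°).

31.0 dB, -45.0°

At s = jω = j4:
pole (s+4): 4 + j4 → |·| = √(4²+4²) = √32 ≈ 5.6569, ∠ = arctan(4/4) ≈ 45.00°
|L| = 200 / 5.6569 ≈ 35.355
Gain = 20 log₁₀(35.355) ≈ 30.97 dB
∠L = 0.00° − 45.00° = -45.00°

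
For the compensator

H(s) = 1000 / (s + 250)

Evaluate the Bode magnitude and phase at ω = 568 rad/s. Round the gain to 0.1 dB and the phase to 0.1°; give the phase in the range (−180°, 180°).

At s = jω = j568:
pole (s+250): 250 + j568 → |·| = √(250²+568²) = √385124 ≈ 620.58, ∠ = arctan(568/250) ≈ 66.24°
|H| = 1000 / 620.58 ≈ 1.6114
Gain = 20 log₁₀(1.6114) ≈ 4.14 dB
∠H = 0.00° − 66.24° = -66.24°

4.1 dB, -66.2°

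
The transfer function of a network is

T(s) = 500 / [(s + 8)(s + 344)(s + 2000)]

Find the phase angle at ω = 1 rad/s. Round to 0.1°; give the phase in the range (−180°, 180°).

-7.3°

At s = jω = j1:
pole (s+8): 8 + j1 → |·| = √(8²+1²) = √65 ≈ 8.0623, ∠ = arctan(1/8) ≈ 7.13°
pole (s+344): 344 + j1 → |·| = √(344²+1²) = √118337 ≈ 344, ∠ = arctan(1/344) ≈ 0.17°
pole (s+2000): 2000 + j1 → |·| = √(2000²+1²) = √4000001 ≈ 2000, ∠ = arctan(1/2000) ≈ 0.03°
∠T = 0.00° − 7.33° = -7.33°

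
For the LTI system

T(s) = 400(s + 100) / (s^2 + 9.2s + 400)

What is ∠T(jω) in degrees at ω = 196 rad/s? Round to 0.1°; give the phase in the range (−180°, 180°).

At s = jω = j196:
zero (s+100): 100 + j196 → |·| = √(100²+196²) = √48416 ≈ 220.04, ∠ = arctan(196/100) ≈ 62.97°
quadratic: (j196)² + 9.2·j196 + 400 = -38016 + j1803.2 → |·| ≈ 38059, ∠ ≈ 177.28°
∠T = 62.97° − 177.28° = -114.31°

-114.3°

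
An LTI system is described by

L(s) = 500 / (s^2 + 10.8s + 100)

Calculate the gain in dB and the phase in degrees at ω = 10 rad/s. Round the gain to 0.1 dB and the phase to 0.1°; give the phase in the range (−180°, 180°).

At s = jω = j10:
quadratic: (j10)² + 10.8·j10 + 100 = 0 + j108 → |·| ≈ 108, ∠ ≈ 90.00°
|L| = 500 / 108 ≈ 4.6296
Gain = 20 log₁₀(4.6296) ≈ 13.31 dB
∠L = 0.00° − 90.00° = -90.00°

13.3 dB, -90.0°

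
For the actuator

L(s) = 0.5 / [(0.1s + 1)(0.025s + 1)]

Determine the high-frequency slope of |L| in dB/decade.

-40 dB/decade

Each pole contributes −20 dB/decade at high frequency; each zero contributes +20 dB/decade.
Net: 0 zero(s) − 2 pole(s) → -40 dB/decade.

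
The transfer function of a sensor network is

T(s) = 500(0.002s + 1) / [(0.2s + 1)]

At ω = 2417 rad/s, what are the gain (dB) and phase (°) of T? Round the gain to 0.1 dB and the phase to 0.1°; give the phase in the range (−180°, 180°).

At ω = 2417 rad/s:
zero (1 + j2417·0.002) = 1 + j4.834 → |·| ≈ 4.9364, ∠ ≈ 78.31°
pole (1 + j2417·0.2) = 1 + j483.4 → |·| ≈ 483.4, ∠ ≈ 89.88°
|T| = 500 · 4.9364 / (483.4) ≈ 5.1059
Gain = 20 log₁₀(5.1059) ≈ 14.16 dB
∠T = (78.31°) − (89.88°) = -11.57°

14.2 dB, -11.6°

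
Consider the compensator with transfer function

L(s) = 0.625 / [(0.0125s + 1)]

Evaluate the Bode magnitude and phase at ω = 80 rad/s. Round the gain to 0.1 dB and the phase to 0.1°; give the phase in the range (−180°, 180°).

At ω = 80 rad/s:
pole (1 + j80·0.0125) = 1 + j1 → |·| ≈ 1.4142, ∠ ≈ 45.00°
|L| = 0.625 · 1 / (1.4142) ≈ 0.44195
Gain = 20 log₁₀(0.44195) ≈ -7.09 dB
∠L = (0°) − (45.00°) = -45.00°

-7.1 dB, -45.0°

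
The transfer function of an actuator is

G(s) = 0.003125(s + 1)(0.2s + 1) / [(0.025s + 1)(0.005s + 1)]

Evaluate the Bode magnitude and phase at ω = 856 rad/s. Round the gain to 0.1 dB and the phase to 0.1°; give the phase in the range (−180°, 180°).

13.7 dB, 15.4°

At ω = 856 rad/s:
zero (1 + j856·1) = 1 + j856 → |·| ≈ 856, ∠ ≈ 89.93°
zero (1 + j856·0.2) = 1 + j171.2 → |·| ≈ 171.2, ∠ ≈ 89.67°
pole (1 + j856·0.025) = 1 + j21.4 → |·| ≈ 21.423, ∠ ≈ 87.32°
pole (1 + j856·0.005) = 1 + j4.28 → |·| ≈ 4.3953, ∠ ≈ 76.85°
|G| = 0.003125 · 856 · 171.2 / (21.423 · 4.3953) ≈ 4.8636
Gain = 20 log₁₀(4.8636) ≈ 13.74 dB
∠G = (89.93° + 89.67°) − (87.32° + 76.85°) = 15.43°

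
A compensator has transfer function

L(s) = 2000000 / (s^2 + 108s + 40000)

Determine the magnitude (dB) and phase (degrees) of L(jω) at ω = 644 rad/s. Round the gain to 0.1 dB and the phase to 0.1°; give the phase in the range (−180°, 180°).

At s = jω = j644:
quadratic: (j644)² + 108·j644 + 40000 = -374736 + j69552 → |·| ≈ 3.8114e+05, ∠ ≈ 169.49°
|L| = 2000000 / 3.8114e+05 ≈ 5.2474
Gain = 20 log₁₀(5.2474) ≈ 14.40 dB
∠L = 0.00° − 169.49° = -169.49°

14.4 dB, -169.5°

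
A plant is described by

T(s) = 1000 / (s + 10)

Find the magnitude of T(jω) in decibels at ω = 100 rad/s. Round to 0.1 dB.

20.0 dB

Substitute s = j100:
Numerator: 1000 = 1000 + j0
Denominator: (j100) + 10 = 10 + j100
|N| = √(1000² + 0²) ≈ 1000, ∠N ≈ 0.00°
|D| = √(10² + 100²) ≈ 100.5, ∠D ≈ 84.29°
|T| = 1000 / 100.5 ≈ 9.9502
Gain = 20 log₁₀(9.9502) ≈ 19.96 dB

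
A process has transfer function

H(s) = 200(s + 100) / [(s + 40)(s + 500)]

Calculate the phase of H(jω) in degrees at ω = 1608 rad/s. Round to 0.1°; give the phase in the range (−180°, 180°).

At s = jω = j1608:
zero (s+100): 100 + j1608 → |·| = √(100²+1608²) = √2595664 ≈ 1611.1, ∠ = arctan(1608/100) ≈ 86.44°
pole (s+40): 40 + j1608 → |·| = √(40²+1608²) = √2587264 ≈ 1608.5, ∠ = arctan(1608/40) ≈ 88.58°
pole (s+500): 500 + j1608 → |·| = √(500²+1608²) = √2835664 ≈ 1683.9, ∠ = arctan(1608/500) ≈ 72.73°
∠H = 86.44° − 161.31° = -74.87°

-74.9°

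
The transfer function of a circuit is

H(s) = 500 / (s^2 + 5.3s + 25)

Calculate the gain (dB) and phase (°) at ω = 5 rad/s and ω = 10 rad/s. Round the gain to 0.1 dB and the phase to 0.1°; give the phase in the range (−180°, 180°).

ω = 5: 25.5 dB, -90.0°; ω = 10: 14.7 dB, -144.8°

At s = jω = j5:
quadratic: (j5)² + 5.3·j5 + 25 = 0 + j26.5 → |·| ≈ 26.5, ∠ ≈ 90.00°
|H| = 500 / 26.5 ≈ 18.868
Gain = 20 log₁₀(18.868) ≈ 25.51 dB
∠H = 0.00° − 90.00° = -90.00°

At s = jω = j10:
quadratic: (j10)² + 5.3·j10 + 25 = -75 + j53 → |·| ≈ 91.837, ∠ ≈ 144.75°
|H| = 500 / 91.837 ≈ 5.4444
Gain = 20 log₁₀(5.4444) ≈ 14.72 dB
∠H = 0.00° − 144.75° = -144.75°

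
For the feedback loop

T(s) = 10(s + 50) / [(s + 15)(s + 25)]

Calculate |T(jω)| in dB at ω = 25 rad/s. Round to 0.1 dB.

-5.3 dB

At s = jω = j25:
zero (s+50): 50 + j25 → |·| = √(50²+25²) = √3125 ≈ 55.902, ∠ = arctan(25/50) ≈ 26.57°
pole (s+15): 15 + j25 → |·| = √(15²+25²) = √850 ≈ 29.155, ∠ = arctan(25/15) ≈ 59.04°
pole (s+25): 25 + j25 → |·| = √(25²+25²) = √1250 ≈ 35.355, ∠ = arctan(25/25) ≈ 45.00°
|T| = 10 · 55.902 / 1030.8 ≈ 0.54232
Gain = 20 log₁₀(0.54232) ≈ -5.31 dB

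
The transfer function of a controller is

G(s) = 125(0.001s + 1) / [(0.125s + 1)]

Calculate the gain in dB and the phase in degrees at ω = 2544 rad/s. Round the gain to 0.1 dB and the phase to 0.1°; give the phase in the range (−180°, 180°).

0.6 dB, -21.3°

At ω = 2544 rad/s:
zero (1 + j2544·0.001) = 1 + j2.544 → |·| ≈ 2.7335, ∠ ≈ 68.54°
pole (1 + j2544·0.125) = 1 + j318 → |·| ≈ 318, ∠ ≈ 89.82°
|G| = 125 · 2.7335 / (318) ≈ 1.0745
Gain = 20 log₁₀(1.0745) ≈ 0.62 dB
∠G = (68.54°) − (89.82°) = -21.28°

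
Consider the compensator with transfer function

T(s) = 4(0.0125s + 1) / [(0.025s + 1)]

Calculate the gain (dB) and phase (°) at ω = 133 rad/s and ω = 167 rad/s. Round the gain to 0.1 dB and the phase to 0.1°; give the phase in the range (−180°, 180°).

At ω = 133 rad/s:
zero (1 + j133·0.0125) = 1 + j1.6625 → |·| ≈ 1.9401, ∠ ≈ 58.97°
pole (1 + j133·0.025) = 1 + j3.325 → |·| ≈ 3.4721, ∠ ≈ 73.26°
|T| = 4 · 1.9401 / (3.4721) ≈ 2.2351
Gain = 20 log₁₀(2.2351) ≈ 6.99 dB
∠T = (58.97°) − (73.26°) = -14.29°

At ω = 167 rad/s:
zero (1 + j167·0.0125) = 1 + j2.0875 → |·| ≈ 2.3147, ∠ ≈ 64.40°
pole (1 + j167·0.025) = 1 + j4.175 → |·| ≈ 4.2931, ∠ ≈ 76.53°
|T| = 4 · 2.3147 / (4.2931) ≈ 2.1567
Gain = 20 log₁₀(2.1567) ≈ 6.68 dB
∠T = (64.40°) − (76.53°) = -12.13°

ω = 133: 7.0 dB, -14.3°; ω = 167: 6.7 dB, -12.1°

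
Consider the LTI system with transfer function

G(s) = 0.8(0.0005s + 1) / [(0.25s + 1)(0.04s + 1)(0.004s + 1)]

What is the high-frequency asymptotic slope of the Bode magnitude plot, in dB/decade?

-40 dB/decade

Each pole contributes −20 dB/decade at high frequency; each zero contributes +20 dB/decade.
Net: 1 zero(s) − 3 pole(s) → -40 dB/decade.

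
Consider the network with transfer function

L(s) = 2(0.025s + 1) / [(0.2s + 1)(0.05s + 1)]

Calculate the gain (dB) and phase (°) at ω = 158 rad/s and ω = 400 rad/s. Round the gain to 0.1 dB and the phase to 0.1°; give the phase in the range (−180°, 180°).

ω = 158: -29.8 dB, -95.2°; ω = 400: -38.0 dB, -92.1°

At ω = 158 rad/s:
zero (1 + j158·0.025) = 1 + j3.95 → |·| ≈ 4.0746, ∠ ≈ 75.79°
pole (1 + j158·0.2) = 1 + j31.6 → |·| ≈ 31.616, ∠ ≈ 88.19°
pole (1 + j158·0.05) = 1 + j7.9 → |·| ≈ 7.963, ∠ ≈ 82.79°
|L| = 2 · 4.0746 / (31.616 · 7.963) ≈ 0.032369
Gain = 20 log₁₀(0.032369) ≈ -29.80 dB
∠L = (75.79°) − (88.19° + 82.79°) = -95.19°

At ω = 400 rad/s:
zero (1 + j400·0.025) = 1 + j10 → |·| ≈ 10.05, ∠ ≈ 84.29°
pole (1 + j400·0.2) = 1 + j80 → |·| ≈ 80.006, ∠ ≈ 89.28°
pole (1 + j400·0.05) = 1 + j20 → |·| ≈ 20.025, ∠ ≈ 87.14°
|L| = 2 · 10.05 / (80.006 · 20.025) ≈ 0.012546
Gain = 20 log₁₀(0.012546) ≈ -38.03 dB
∠L = (84.29°) − (89.28° + 87.14°) = -92.13°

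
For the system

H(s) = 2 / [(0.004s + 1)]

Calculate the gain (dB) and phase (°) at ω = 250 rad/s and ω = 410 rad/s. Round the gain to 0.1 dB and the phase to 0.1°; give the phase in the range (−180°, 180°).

ω = 250: 3.0 dB, -45.0°; ω = 410: 0.4 dB, -58.6°

At ω = 250 rad/s:
pole (1 + j250·0.004) = 1 + j1 → |·| ≈ 1.4142, ∠ ≈ 45.00°
|H| = 2 · 1 / (1.4142) ≈ 1.4142
Gain = 20 log₁₀(1.4142) ≈ 3.01 dB
∠H = (0°) − (45.00°) = -45.00°

At ω = 410 rad/s:
pole (1 + j410·0.004) = 1 + j1.64 → |·| ≈ 1.9208, ∠ ≈ 58.63°
|H| = 2 · 1 / (1.9208) ≈ 1.0412
Gain = 20 log₁₀(1.0412) ≈ 0.35 dB
∠H = (0°) − (58.63°) = -58.63°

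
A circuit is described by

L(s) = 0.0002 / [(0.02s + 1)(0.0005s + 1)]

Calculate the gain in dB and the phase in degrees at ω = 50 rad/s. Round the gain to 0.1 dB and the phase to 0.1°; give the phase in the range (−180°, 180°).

At ω = 50 rad/s:
pole (1 + j50·0.02) = 1 + j1 → |·| ≈ 1.4142, ∠ ≈ 45.00°
pole (1 + j50·0.0005) = 1 + j0.025 → |·| ≈ 1.0003, ∠ ≈ 1.43°
|L| = 0.0002 · 1 / (1.4142 · 1.0003) ≈ 0.00014138
Gain = 20 log₁₀(0.00014138) ≈ -76.99 dB
∠L = (0°) − (45.00° + 1.43°) = -46.43°

-77.0 dB, -46.4°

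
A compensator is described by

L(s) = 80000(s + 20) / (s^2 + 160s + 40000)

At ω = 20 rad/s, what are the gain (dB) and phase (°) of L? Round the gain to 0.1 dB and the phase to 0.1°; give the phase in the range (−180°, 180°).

At s = jω = j20:
zero (s+20): 20 + j20 → |·| = √(20²+20²) = √800 ≈ 28.284, ∠ = arctan(20/20) ≈ 45.00°
quadratic: (j20)² + 160·j20 + 40000 = 39600 + j3200 → |·| ≈ 39729, ∠ ≈ 4.62°
|L| = 80000 · 28.284 / 39729 ≈ 56.954
Gain = 20 log₁₀(56.954) ≈ 35.11 dB
∠L = 45.00° − 4.62° = 40.38°

35.1 dB, 40.4°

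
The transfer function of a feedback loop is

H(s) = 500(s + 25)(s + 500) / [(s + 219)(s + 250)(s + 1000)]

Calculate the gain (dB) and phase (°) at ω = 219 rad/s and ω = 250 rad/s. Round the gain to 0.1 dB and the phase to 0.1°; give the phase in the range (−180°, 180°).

ω = 219: -4.9 dB, 8.6°; ω = 250: -4.7 dB, 3.0°

At s = jω = j219:
zero (s+25): 25 + j219 → |·| = √(25²+219²) = √48586 ≈ 220.42, ∠ = arctan(219/25) ≈ 83.49°
zero (s+500): 500 + j219 → |·| = √(500²+219²) = √297961 ≈ 545.86, ∠ = arctan(219/500) ≈ 23.65°
pole (s+219): 219 + j219 → |·| = √(219²+219²) = √95922 ≈ 309.71, ∠ = arctan(219/219) ≈ 45.00°
pole (s+250): 250 + j219 → |·| = √(250²+219²) = √110461 ≈ 332.36, ∠ = arctan(219/250) ≈ 41.22°
pole (s+1000): 1000 + j219 → |·| = √(1000²+219²) = √1047961 ≈ 1023.7, ∠ = arctan(219/1000) ≈ 12.35°
|H| = 500 · 1.2032e+05 / 1.0537e+08 ≈ 0.57094
Gain = 20 log₁₀(0.57094) ≈ -4.87 dB
∠H = 107.14° − 98.57° = 8.57°

At s = jω = j250:
zero (s+25): 25 + j250 → |·| = √(25²+250²) = √63125 ≈ 251.25, ∠ = arctan(250/25) ≈ 84.29°
zero (s+500): 500 + j250 → |·| = √(500²+250²) = √312500 ≈ 559.02, ∠ = arctan(250/500) ≈ 26.57°
pole (s+219): 219 + j250 → |·| = √(219²+250²) = √110461 ≈ 332.36, ∠ = arctan(250/219) ≈ 48.78°
pole (s+250): 250 + j250 → |·| = √(250²+250²) = √125000 ≈ 353.55, ∠ = arctan(250/250) ≈ 45.00°
pole (s+1000): 1000 + j250 → |·| = √(1000²+250²) = √1062500 ≈ 1030.8, ∠ = arctan(250/1000) ≈ 14.04°
|H| = 500 · 1.4045e+05 / 1.2113e+08 ≈ 0.57975
Gain = 20 log₁₀(0.57975) ≈ -4.74 dB
∠H = 110.86° − 107.82° = 3.04°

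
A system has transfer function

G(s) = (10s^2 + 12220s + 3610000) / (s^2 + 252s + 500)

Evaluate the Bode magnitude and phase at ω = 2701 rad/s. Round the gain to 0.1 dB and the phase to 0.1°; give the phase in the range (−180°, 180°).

20.4 dB, -20.1°

Substitute s = j2701:
Numerator: 10(j2701)^2 + 12220(j2701) + 3610000 = -69344010 + j33006220
Denominator: (j2701)^2 + 252(j2701) + 500 = -7294901 + j680652
|N| = √(69344010² + 33006220²) ≈ 7.6798e+07, ∠N ≈ 154.55°
|D| = √(7294901² + 680652²) ≈ 7.3266e+06, ∠D ≈ 174.67°
|G| = 7.6798e+07 / 7.3266e+06 ≈ 10.482
Gain = 20 log₁₀(10.482) ≈ 20.41 dB
∠G = 154.55° − 174.67° = -20.12°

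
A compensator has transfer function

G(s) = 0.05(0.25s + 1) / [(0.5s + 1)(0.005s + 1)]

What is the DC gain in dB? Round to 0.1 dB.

G(0) = 0.05 · 1 / 1 = 0.05
20 log₁₀(0.05) ≈ -26.02 dB

-26.0 dB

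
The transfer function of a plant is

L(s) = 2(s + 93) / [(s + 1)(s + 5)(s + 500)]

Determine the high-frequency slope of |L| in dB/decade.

Each pole contributes −20 dB/decade at high frequency; each zero contributes +20 dB/decade.
Net: 1 zero(s) − 3 pole(s) → -40 dB/decade.

-40 dB/decade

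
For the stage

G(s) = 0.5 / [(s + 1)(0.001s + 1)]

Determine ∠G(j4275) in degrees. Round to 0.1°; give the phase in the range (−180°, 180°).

-166.8°

At ω = 4275 rad/s:
pole (1 + j4275·1) = 1 + j4275 → |·| ≈ 4275, ∠ ≈ 89.99°
pole (1 + j4275·0.001) = 1 + j4.275 → |·| ≈ 4.3904, ∠ ≈ 76.83°
∠G = (0°) − (89.99° + 76.83°) = -166.82°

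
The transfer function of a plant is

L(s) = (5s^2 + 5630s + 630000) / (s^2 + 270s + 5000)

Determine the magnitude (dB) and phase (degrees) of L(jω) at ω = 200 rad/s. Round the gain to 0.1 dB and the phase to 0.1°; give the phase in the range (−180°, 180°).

25.5 dB, -53.9°

Substitute s = j200:
Numerator: 5(j200)^2 + 5630(j200) + 630000 = 430000 + j1126000
Denominator: (j200)^2 + 270(j200) + 5000 = -35000 + j54000
|N| = √(430000² + 1126000²) ≈ 1.2053e+06, ∠N ≈ 69.10°
|D| = √(35000² + 54000²) ≈ 64351, ∠D ≈ 122.95°
|L| = 1.2053e+06 / 64351 ≈ 18.73
Gain = 20 log₁₀(18.73) ≈ 25.45 dB
∠L = 69.10° − 122.95° = -53.85°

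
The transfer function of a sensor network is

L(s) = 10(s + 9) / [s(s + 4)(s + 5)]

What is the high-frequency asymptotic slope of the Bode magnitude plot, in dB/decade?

Each pole contributes −20 dB/decade at high frequency; each zero contributes +20 dB/decade.
Net: 1 zero(s) − 3 pole(s) → -40 dB/decade.

-40 dB/decade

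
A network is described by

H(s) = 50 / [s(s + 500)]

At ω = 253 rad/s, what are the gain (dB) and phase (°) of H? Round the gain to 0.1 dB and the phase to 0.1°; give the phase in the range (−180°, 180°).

At s = jω = j253:
pole (s+500): 500 + j253 → |·| = √(500²+253²) = √314009 ≈ 560.37, ∠ = arctan(253/500) ≈ 26.84°
pole at origin: |s| = 253, ∠ = 90.00° (in denominator)
|H| = 50 / 1.4177e+05 ≈ 0.00035268
Gain = 20 log₁₀(0.00035268) ≈ -69.05 dB
∠H = 0.00° − 116.84° = -116.84°

-69.1 dB, -116.8°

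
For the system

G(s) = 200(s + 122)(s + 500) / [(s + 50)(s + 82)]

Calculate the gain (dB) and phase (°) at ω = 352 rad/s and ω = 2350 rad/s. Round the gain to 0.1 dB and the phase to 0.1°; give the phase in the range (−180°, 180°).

At s = jω = j352:
zero (s+122): 122 + j352 → |·| = √(122²+352²) = √138788 ≈ 372.54, ∠ = arctan(352/122) ≈ 70.88°
zero (s+500): 500 + j352 → |·| = √(500²+352²) = √373904 ≈ 611.48, ∠ = arctan(352/500) ≈ 35.15°
pole (s+50): 50 + j352 → |·| = √(50²+352²) = √126404 ≈ 355.53, ∠ = arctan(352/50) ≈ 81.92°
pole (s+82): 82 + j352 → |·| = √(82²+352²) = √130628 ≈ 361.42, ∠ = arctan(352/82) ≈ 76.89°
|G| = 200 · 2.278e+05 / 1.285e+05 ≈ 354.55
Gain = 20 log₁₀(354.55) ≈ 50.99 dB
∠G = 106.03° − 158.81° = -52.78°

At s = jω = j2350:
zero (s+122): 122 + j2350 → |·| = √(122²+2350²) = √5537384 ≈ 2353.2, ∠ = arctan(2350/122) ≈ 87.03°
zero (s+500): 500 + j2350 → |·| = √(500²+2350²) = √5772500 ≈ 2402.6, ∠ = arctan(2350/500) ≈ 77.99°
pole (s+50): 50 + j2350 → |·| = √(50²+2350²) = √5525000 ≈ 2350.5, ∠ = arctan(2350/50) ≈ 88.78°
pole (s+82): 82 + j2350 → |·| = √(82²+2350²) = √5529224 ≈ 2351.4, ∠ = arctan(2350/82) ≈ 88.00°
|G| = 200 · 5.6538e+06 / 5.527e+06 ≈ 204.59
Gain = 20 log₁₀(204.59) ≈ 46.22 dB
∠G = 165.02° − 176.78° = -11.76°

ω = 352: 51.0 dB, -52.8°; ω = 2350: 46.2 dB, -11.8°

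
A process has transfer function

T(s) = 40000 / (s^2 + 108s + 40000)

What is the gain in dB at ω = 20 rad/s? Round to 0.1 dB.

At s = jω = j20:
quadratic: (j20)² + 108·j20 + 40000 = 39600 + j2160 → |·| ≈ 39659, ∠ ≈ 3.12°
|T| = 40000 / 39659 ≈ 1.0086
Gain = 20 log₁₀(1.0086) ≈ 0.07 dB

0.1 dB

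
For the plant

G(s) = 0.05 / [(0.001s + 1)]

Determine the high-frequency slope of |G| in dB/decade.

Each pole contributes −20 dB/decade at high frequency; each zero contributes +20 dB/decade.
Net: 0 zero(s) − 1 pole(s) → -20 dB/decade.

-20 dB/decade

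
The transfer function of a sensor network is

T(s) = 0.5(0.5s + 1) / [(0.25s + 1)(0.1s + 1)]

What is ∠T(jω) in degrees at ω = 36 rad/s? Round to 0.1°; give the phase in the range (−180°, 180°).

-71.3°

At ω = 36 rad/s:
zero (1 + j36·0.5) = 1 + j18 → |·| ≈ 18.028, ∠ ≈ 86.82°
pole (1 + j36·0.25) = 1 + j9 → |·| ≈ 9.0554, ∠ ≈ 83.66°
pole (1 + j36·0.1) = 1 + j3.6 → |·| ≈ 3.7363, ∠ ≈ 74.48°
∠T = (86.82°) − (83.66° + 74.48°) = -71.32°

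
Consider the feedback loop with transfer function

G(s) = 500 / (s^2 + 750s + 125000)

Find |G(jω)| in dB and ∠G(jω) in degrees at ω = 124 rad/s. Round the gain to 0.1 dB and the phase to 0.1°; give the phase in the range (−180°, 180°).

-49.2 dB, -40.3°

Substitute s = j124:
Numerator: 500 = 500 + j0
Denominator: (j124)^2 + 750(j124) + 125000 = 109624 + j93000
|N| = √(500² + 0²) ≈ 500, ∠N ≈ 0.00°
|D| = √(109624² + 93000²) ≈ 1.4376e+05, ∠D ≈ 40.31°
|G| = 500 / 1.4376e+05 ≈ 0.003478
Gain = 20 log₁₀(0.003478) ≈ -49.17 dB
∠G = 0.00° − 40.31° = -40.31°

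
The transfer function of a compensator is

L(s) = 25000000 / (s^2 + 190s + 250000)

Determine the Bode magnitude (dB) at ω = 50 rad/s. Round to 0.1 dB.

40.1 dB

At s = jω = j50:
quadratic: (j50)² + 190·j50 + 250000 = 247500 + j9500 → |·| ≈ 2.4768e+05, ∠ ≈ 2.20°
|L| = 25000000 / 2.4768e+05 ≈ 100.94
Gain = 20 log₁₀(100.94) ≈ 40.08 dB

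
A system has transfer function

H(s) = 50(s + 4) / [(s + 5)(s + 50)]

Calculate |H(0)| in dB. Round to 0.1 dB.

H(0) = 50·4 / (5·50) = 0.8
20 log₁₀(0.8) ≈ -1.94 dB

-1.9 dB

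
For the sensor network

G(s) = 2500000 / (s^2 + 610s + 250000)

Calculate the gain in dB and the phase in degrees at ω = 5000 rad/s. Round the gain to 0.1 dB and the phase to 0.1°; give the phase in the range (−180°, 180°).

-20.0 dB, -173.0°

At s = jω = j5000:
quadratic: (j5000)² + 610·j5000 + 250000 = -24750000 + j3050000 → |·| ≈ 2.4937e+07, ∠ ≈ 172.97°
|G| = 2500000 / 2.4937e+07 ≈ 0.10025
Gain = 20 log₁₀(0.10025) ≈ -19.98 dB
∠G = 0.00° − 172.97° = -172.97°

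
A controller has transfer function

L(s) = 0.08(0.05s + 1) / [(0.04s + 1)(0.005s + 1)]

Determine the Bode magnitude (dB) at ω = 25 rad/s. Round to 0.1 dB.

-20.9 dB

At ω = 25 rad/s:
zero (1 + j25·0.05) = 1 + j1.25 → |·| ≈ 1.6008, ∠ ≈ 51.34°
pole (1 + j25·0.04) = 1 + j1 → |·| ≈ 1.4142, ∠ ≈ 45.00°
pole (1 + j25·0.005) = 1 + j0.125 → |·| ≈ 1.0078, ∠ ≈ 7.13°
|L| = 0.08 · 1.6008 / (1.4142 · 1.0078) ≈ 0.089855
Gain = 20 log₁₀(0.089855) ≈ -20.93 dB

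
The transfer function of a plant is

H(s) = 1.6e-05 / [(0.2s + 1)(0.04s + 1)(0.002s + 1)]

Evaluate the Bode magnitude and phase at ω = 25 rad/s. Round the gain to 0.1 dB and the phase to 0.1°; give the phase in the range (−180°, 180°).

At ω = 25 rad/s:
pole (1 + j25·0.2) = 1 + j5 → |·| ≈ 5.099, ∠ ≈ 78.69°
pole (1 + j25·0.04) = 1 + j1 → |·| ≈ 1.4142, ∠ ≈ 45.00°
pole (1 + j25·0.002) = 1 + j0.05 → |·| ≈ 1.0012, ∠ ≈ 2.86°
|H| = 1.6e-05 · 1 / (5.099 · 1.4142 · 1.0012) ≈ 2.2162e-06
Gain = 20 log₁₀(2.2162e-06) ≈ -113.09 dB
∠H = (0°) − (78.69° + 45.00° + 2.86°) = -126.55°

-113.1 dB, -126.6°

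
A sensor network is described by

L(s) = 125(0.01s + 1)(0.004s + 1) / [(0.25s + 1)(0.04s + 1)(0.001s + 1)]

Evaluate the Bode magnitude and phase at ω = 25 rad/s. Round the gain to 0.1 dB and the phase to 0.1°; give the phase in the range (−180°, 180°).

At ω = 25 rad/s:
zero (1 + j25·0.01) = 1 + j0.25 → |·| ≈ 1.0308, ∠ ≈ 14.04°
zero (1 + j25·0.004) = 1 + j0.1 → |·| ≈ 1.005, ∠ ≈ 5.71°
pole (1 + j25·0.25) = 1 + j6.25 → |·| ≈ 6.3295, ∠ ≈ 80.91°
pole (1 + j25·0.04) = 1 + j1 → |·| ≈ 1.4142, ∠ ≈ 45.00°
pole (1 + j25·0.001) = 1 + j0.025 → |·| ≈ 1.0003, ∠ ≈ 1.43°
|L| = 125 · 1.0308 · 1.005 / (6.3295 · 1.4142 · 1.0003) ≈ 14.462
Gain = 20 log₁₀(14.462) ≈ 23.20 dB
∠L = (14.04° + 5.71°) − (80.91° + 45.00° + 1.43°) = -107.59°

23.2 dB, -107.6°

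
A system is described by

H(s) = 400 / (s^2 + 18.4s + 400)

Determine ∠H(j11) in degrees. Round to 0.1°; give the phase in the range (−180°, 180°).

-36.0°

At s = jω = j11:
quadratic: (j11)² + 18.4·j11 + 400 = 279 + j202.4 → |·| ≈ 344.68, ∠ ≈ 35.96°
∠H = 0.00° − 35.96° = -35.96°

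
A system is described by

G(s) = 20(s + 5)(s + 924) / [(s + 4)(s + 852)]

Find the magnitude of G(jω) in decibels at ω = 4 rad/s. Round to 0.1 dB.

27.8 dB

At s = jω = j4:
zero (s+5): 5 + j4 → |·| = √(5²+4²) = √41 ≈ 6.4031, ∠ = arctan(4/5) ≈ 38.66°
zero (s+924): 924 + j4 → |·| = √(924²+4²) = √853792 ≈ 924.01, ∠ = arctan(4/924) ≈ 0.25°
pole (s+4): 4 + j4 → |·| = √(4²+4²) = √32 ≈ 5.6569, ∠ = arctan(4/4) ≈ 45.00°
pole (s+852): 852 + j4 → |·| = √(852²+4²) = √725920 ≈ 852.01, ∠ = arctan(4/852) ≈ 0.27°
|G| = 20 · 5916.5 / 4819.7 ≈ 24.551
Gain = 20 log₁₀(24.551) ≈ 27.80 dB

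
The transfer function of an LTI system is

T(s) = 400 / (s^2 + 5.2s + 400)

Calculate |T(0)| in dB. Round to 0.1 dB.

0.0 dB

T(0) = 400 / 400 = 1
20 log₁₀(1) ≈ 0.00 dB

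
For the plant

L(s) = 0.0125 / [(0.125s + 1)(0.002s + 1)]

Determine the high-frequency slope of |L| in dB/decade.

Each pole contributes −20 dB/decade at high frequency; each zero contributes +20 dB/decade.
Net: 0 zero(s) − 2 pole(s) → -40 dB/decade.

-40 dB/decade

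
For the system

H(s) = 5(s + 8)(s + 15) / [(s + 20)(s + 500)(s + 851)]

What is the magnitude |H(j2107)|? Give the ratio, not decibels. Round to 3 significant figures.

At s = jω = j2107:
zero (s+8): 8 + j2107 → |·| = √(8²+2107²) = √4439513 ≈ 2107, ∠ = arctan(2107/8) ≈ 89.78°
zero (s+15): 15 + j2107 → |·| = √(15²+2107²) = √4439674 ≈ 2107.1, ∠ = arctan(2107/15) ≈ 89.59°
pole (s+20): 20 + j2107 → |·| = √(20²+2107²) = √4439849 ≈ 2107.1, ∠ = arctan(2107/20) ≈ 89.46°
pole (s+500): 500 + j2107 → |·| = √(500²+2107²) = √4689449 ≈ 2165.5, ∠ = arctan(2107/500) ≈ 76.65°
pole (s+851): 851 + j2107 → |·| = √(851²+2107²) = √5163650 ≈ 2272.4, ∠ = arctan(2107/851) ≈ 68.01°
|H| = 5 · 4.4397e+06 / 1.0369e+10 ≈ 0.0021409

0.00214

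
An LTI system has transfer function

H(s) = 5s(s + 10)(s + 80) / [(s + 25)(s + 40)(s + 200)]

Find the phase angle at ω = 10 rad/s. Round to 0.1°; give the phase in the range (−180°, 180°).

At s = jω = j10:
zero (s+10): 10 + j10 → |·| = √(10²+10²) = √200 ≈ 14.142, ∠ = arctan(10/10) ≈ 45.00°
zero (s+80): 80 + j10 → |·| = √(80²+10²) = √6500 ≈ 80.623, ∠ = arctan(10/80) ≈ 7.13°
zero at origin: s = j10 → |·| = 10, ∠ = 90.00°
pole (s+25): 25 + j10 → |·| = √(25²+10²) = √725 ≈ 26.926, ∠ = arctan(10/25) ≈ 21.80°
pole (s+40): 40 + j10 → |·| = √(40²+10²) = √1700 ≈ 41.231, ∠ = arctan(10/40) ≈ 14.04°
pole (s+200): 200 + j10 → |·| = √(200²+10²) = √40100 ≈ 200.25, ∠ = arctan(10/200) ≈ 2.86°
∠H = 142.13° − 38.70° = 103.43°

103.4°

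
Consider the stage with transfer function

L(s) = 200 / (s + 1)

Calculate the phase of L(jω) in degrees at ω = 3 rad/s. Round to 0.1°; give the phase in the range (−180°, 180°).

-71.6°

Substitute s = j3:
Numerator: 200 = 200 + j0
Denominator: (j3) + 1 = 1 + j3
|N| = √(200² + 0²) ≈ 200, ∠N ≈ 0.00°
|D| = √(1² + 3²) ≈ 3.1623, ∠D ≈ 71.57°
∠L = 0.00° − 71.57° = -71.57°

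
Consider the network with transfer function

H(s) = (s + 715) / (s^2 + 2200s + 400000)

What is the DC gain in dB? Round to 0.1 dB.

H(0) = 715 / 400000 = 0.0017875
20 log₁₀(0.0017875) ≈ -54.96 dB

-55.0 dB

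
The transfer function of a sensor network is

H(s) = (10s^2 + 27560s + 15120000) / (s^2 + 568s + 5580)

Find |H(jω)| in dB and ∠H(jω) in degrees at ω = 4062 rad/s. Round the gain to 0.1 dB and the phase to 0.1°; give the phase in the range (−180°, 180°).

Substitute s = j4062:
Numerator: 10(j4062)^2 + 27560(j4062) + 15120000 = -149878440 + j111948720
Denominator: (j4062)^2 + 568(j4062) + 5580 = -16494264 + j2307216
|N| = √(149878440² + 111948720²) ≈ 1.8707e+08, ∠N ≈ 143.24°
|D| = √(16494264² + 2307216²) ≈ 1.6655e+07, ∠D ≈ 172.04°
|H| = 1.8707e+08 / 1.6655e+07 ≈ 11.232
Gain = 20 log₁₀(11.232) ≈ 21.01 dB
∠H = 143.24° − 172.04° = -28.80°

21.0 dB, -28.8°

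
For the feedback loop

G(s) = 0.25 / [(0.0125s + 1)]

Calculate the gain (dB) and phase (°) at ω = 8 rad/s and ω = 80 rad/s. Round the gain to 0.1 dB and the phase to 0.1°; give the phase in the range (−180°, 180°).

At ω = 8 rad/s:
pole (1 + j8·0.0125) = 1 + j0.1 → |·| ≈ 1.005, ∠ ≈ 5.71°
|G| = 0.25 · 1 / (1.005) ≈ 0.24876
Gain = 20 log₁₀(0.24876) ≈ -12.08 dB
∠G = (0°) − (5.71°) = -5.71°

At ω = 80 rad/s:
pole (1 + j80·0.0125) = 1 + j1 → |·| ≈ 1.4142, ∠ ≈ 45.00°
|G| = 0.25 · 1 / (1.4142) ≈ 0.17678
Gain = 20 log₁₀(0.17678) ≈ -15.05 dB
∠G = (0°) − (45.00°) = -45.00°

ω = 8: -12.1 dB, -5.7°; ω = 80: -15.1 dB, -45.0°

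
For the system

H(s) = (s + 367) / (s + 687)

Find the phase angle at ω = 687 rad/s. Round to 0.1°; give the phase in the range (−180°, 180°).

Substitute s = j687:
Numerator: (j687) + 367 = 367 + j687
Denominator: (j687) + 687 = 687 + j687
|N| = √(367² + 687²) ≈ 778.88, ∠N ≈ 61.89°
|D| = √(687² + 687²) ≈ 971.56, ∠D ≈ 45.00°
∠H = 61.89° − 45.00° = 16.89°

16.9°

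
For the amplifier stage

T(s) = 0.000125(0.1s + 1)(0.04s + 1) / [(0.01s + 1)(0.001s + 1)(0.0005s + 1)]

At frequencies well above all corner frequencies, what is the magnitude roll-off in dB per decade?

-20 dB/decade

Each pole contributes −20 dB/decade at high frequency; each zero contributes +20 dB/decade.
Net: 2 zero(s) − 3 pole(s) → -20 dB/decade.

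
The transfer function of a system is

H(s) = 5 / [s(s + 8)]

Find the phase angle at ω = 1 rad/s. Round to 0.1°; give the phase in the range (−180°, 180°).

At s = jω = j1:
pole (s+8): 8 + j1 → |·| = √(8²+1²) = √65 ≈ 8.0623, ∠ = arctan(1/8) ≈ 7.13°
pole at origin: |s| = 1, ∠ = 90.00° (in denominator)
∠H = 0.00° − 97.13° = -97.13°

-97.1°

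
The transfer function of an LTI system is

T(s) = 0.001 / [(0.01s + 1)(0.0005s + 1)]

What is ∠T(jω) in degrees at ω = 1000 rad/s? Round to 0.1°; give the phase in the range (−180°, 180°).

-110.9°

At ω = 1000 rad/s:
pole (1 + j1000·0.01) = 1 + j10 → |·| ≈ 10.05, ∠ ≈ 84.29°
pole (1 + j1000·0.0005) = 1 + j0.5 → |·| ≈ 1.118, ∠ ≈ 26.57°
∠T = (0°) − (84.29° + 26.57°) = -110.86°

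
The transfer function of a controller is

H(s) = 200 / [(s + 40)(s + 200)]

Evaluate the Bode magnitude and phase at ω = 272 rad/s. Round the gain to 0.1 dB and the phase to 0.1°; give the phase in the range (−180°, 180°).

At s = jω = j272:
pole (s+40): 40 + j272 → |·| = √(40²+272²) = √75584 ≈ 274.93, ∠ = arctan(272/40) ≈ 81.63°
pole (s+200): 200 + j272 → |·| = √(200²+272²) = √113984 ≈ 337.62, ∠ = arctan(272/200) ≈ 53.67°
|H| = 200 / 92822 ≈ 0.0021547
Gain = 20 log₁₀(0.0021547) ≈ -53.33 dB
∠H = 0.00° − 135.30° = -135.30°

-53.3 dB, -135.3°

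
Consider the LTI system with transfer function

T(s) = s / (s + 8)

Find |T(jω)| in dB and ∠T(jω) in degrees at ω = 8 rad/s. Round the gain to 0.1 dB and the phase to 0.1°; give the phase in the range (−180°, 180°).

At s = jω = j8:
zero at origin: s = j8 → |·| = 8, ∠ = 90.00°
pole (s+8): 8 + j8 → |·| = √(8²+8²) = √128 ≈ 11.314, ∠ = arctan(8/8) ≈ 45.00°
|T| = 1 · 8 / 11.314 ≈ 0.70709
Gain = 20 log₁₀(0.70709) ≈ -3.01 dB
∠T = 90.00° − 45.00° = 45.00°

-3.0 dB, 45.0°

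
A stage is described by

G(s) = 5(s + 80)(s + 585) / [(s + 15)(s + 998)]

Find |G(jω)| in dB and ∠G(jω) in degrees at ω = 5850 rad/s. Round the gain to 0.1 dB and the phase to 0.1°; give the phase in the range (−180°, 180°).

13.9 dB, 3.3°

At s = jω = j5850:
zero (s+80): 80 + j5850 → |·| = √(80²+5850²) = √34228900 ≈ 5850.5, ∠ = arctan(5850/80) ≈ 89.22°
zero (s+585): 585 + j5850 → |·| = √(585²+5850²) = √34564725 ≈ 5879.2, ∠ = arctan(5850/585) ≈ 84.29°
pole (s+15): 15 + j5850 → |·| = √(15²+5850²) = √34222725 ≈ 5850, ∠ = arctan(5850/15) ≈ 89.85°
pole (s+998): 998 + j5850 → |·| = √(998²+5850²) = √35218504 ≈ 5934.5, ∠ = arctan(5850/998) ≈ 80.32°
|G| = 5 · 3.4396e+07 / 3.4717e+07 ≈ 4.9538
Gain = 20 log₁₀(4.9538) ≈ 13.90 dB
∠G = 173.51° − 170.17° = 3.34°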